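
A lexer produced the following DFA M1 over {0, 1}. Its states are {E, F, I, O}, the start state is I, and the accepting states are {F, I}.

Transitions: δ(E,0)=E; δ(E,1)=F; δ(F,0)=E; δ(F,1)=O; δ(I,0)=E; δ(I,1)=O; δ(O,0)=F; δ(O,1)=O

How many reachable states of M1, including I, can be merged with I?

2

All states are reachable from the start state.
Initial partition by acceptance: {F,I} | {E,O}.
Split {E,O} by δ(·,0) → {E} and {O}.
No further refinement is possible. Final partition (3 blocks): {F,I} | {E} | {O}.
State I belongs to the block {F,I}, which has 2 states.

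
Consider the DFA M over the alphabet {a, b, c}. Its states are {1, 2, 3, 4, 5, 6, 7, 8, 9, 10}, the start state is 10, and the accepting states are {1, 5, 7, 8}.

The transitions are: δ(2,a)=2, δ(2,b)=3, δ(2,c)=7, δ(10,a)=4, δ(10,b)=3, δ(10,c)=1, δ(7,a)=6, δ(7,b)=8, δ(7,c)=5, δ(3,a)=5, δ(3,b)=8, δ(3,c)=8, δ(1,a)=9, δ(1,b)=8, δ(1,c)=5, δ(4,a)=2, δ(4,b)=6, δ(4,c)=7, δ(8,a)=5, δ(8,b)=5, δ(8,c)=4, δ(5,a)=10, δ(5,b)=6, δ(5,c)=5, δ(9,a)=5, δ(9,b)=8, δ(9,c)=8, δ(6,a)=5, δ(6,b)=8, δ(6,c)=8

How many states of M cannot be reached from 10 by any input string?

0

Exploring from 10, all states are eventually visited, so none are unreachable.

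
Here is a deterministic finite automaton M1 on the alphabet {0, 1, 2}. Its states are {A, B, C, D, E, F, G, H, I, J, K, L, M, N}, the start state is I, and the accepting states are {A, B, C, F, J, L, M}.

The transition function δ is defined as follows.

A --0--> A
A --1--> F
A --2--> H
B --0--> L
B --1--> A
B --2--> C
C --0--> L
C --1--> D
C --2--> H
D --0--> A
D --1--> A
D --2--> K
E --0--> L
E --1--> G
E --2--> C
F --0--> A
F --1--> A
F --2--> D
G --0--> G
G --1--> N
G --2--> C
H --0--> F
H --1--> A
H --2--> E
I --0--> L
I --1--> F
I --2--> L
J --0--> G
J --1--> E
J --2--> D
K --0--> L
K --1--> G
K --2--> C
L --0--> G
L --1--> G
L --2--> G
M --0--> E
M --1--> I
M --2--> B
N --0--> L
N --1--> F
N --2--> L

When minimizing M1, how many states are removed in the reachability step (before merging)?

3

No path from I leads to B, J, M; the other 11 states are all reachable.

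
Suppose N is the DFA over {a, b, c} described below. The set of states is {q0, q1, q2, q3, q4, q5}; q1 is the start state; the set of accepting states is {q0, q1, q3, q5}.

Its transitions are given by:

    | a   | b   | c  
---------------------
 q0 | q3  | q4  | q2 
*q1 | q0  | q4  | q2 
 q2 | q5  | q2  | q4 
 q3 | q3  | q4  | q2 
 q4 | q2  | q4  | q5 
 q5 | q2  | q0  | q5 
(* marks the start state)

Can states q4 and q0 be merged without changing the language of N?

No

P0 = {q0,q1,q3,q5} | {q2,q4}.
On input a, block {q0,q1,q3,q5} splits into {q0,q1,q3} and {q5}.
Split {q2,q4} by δ(·,a) → {q2} and {q4}.
The partition is now stable with 4 blocks: {q0,q1,q3} | {q2} | {q5} | {q4}.
q4 and q0 end up in different blocks, so they are distinguishable. For instance, the string 'ε' is accepted from only q0.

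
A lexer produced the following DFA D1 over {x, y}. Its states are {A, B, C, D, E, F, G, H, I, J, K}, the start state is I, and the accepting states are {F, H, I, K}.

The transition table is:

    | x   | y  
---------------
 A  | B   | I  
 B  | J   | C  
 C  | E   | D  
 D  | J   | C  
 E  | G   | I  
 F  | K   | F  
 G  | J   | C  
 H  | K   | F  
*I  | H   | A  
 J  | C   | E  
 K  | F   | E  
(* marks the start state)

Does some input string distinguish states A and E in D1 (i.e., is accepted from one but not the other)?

Initial partition by acceptance: {F,H,I,K} | {A,B,C,D,E,G,J}.
Refine {F,H,I,K} on symbol y: members go to different blocks, giving {F,H} and {I,K}.
On input y, block {A,B,C,D,E,G,J} splits into {B,C,D,G,J} and {A,E}.
Refine {B,C,D,G,J} on symbol x: members go to different blocks, giving {B,D,G,J} and {C}.
On input x, block {B,D,G,J} splits into {B,D,G} and {J}.
No further refinement is possible. Final partition (6 blocks): {F,H} | {B,D,G} | {I,K} | {A,E} | {C} | {J}.
A and E lie in the same block of the stable partition, so they are equivalent — no string distinguishes them.

No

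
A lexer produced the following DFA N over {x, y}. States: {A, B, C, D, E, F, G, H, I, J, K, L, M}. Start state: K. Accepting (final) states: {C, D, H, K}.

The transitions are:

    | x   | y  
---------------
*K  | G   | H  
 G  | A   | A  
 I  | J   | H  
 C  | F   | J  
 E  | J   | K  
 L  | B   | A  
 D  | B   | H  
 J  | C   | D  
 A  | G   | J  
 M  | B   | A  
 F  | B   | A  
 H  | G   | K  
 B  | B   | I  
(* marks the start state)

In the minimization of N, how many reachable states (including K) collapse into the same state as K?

Reachable states from the start: {A,B,C,D,F,G,H,I,J,K}. Unreachable: {E,L,M} — drop them.
Start with accepting vs non-accepting: {C,D,H,K} | {A,B,F,G,I,J}.
On input y, block {C,D,H,K} splits into {D,H,K} and {C}.
Refine {A,B,F,G,I,J} on symbol x: members go to different blocks, giving {A,B,F,G,I} and {J}.
Refine {A,B,F,G,I} on symbol x: members go to different blocks, giving {A,B,F,G} and {I}.
On input y, block {A,B,F,G} splits into {F,G} and {A} and {B}.
Refine {D,H,K} on symbol x: members go to different blocks, giving {H,K} and {D}.
Refine {F,G} on symbol x: members go to different blocks, giving {F} and {G}.
The partition is now stable with 9 blocks: {H,K} | {F} | {C} | {J} | {I} | {A} | {B} | {D} | {G}.
State K belongs to the block {H,K}, which has 2 states.

2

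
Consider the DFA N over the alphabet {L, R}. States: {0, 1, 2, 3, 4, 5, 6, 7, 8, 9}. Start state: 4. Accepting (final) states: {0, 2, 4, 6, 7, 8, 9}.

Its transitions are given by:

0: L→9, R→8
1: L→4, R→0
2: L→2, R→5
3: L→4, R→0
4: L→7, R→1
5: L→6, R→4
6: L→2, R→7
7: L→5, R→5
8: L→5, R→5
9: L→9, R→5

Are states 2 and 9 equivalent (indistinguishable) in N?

Yes

First remove the unreachable states {3}; 9 states remain.
Start with accepting vs non-accepting: {0,2,4,6,7,8,9} | {1,5}.
Refine {0,2,4,6,7,8,9} on symbol L: members go to different blocks, giving {0,2,4,6,9} and {7,8}.
Split {0,2,4,6,9} by δ(·,L) → {0,2,6,9} and {4}.
On input R, block {0,2,6,9} splits into {0,6} and {2,9}.
Refine {1,5} on symbol L: members go to different blocks, giving {1} and {5}.
No further refinement is possible. Final partition (6 blocks): {0,6} | {1} | {7,8} | {4} | {2,9} | {5}.
2 and 9 lie in the same block of the stable partition, so they are equivalent — no string distinguishes them.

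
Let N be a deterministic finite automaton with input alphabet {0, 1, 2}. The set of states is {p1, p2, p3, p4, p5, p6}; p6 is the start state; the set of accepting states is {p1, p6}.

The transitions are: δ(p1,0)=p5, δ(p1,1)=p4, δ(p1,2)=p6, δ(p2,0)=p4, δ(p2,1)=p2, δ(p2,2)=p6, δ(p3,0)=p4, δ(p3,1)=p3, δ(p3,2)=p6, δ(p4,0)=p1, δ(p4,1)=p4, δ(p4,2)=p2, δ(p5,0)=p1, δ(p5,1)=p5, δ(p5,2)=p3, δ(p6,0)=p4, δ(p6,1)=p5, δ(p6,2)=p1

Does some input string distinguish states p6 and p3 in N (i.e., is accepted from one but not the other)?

Every state is reachable, so we keep all 6.
Start with accepting vs non-accepting: {p1,p6} | {p2,p3,p4,p5}.
Refine {p2,p3,p4,p5} on symbol 0: members go to different blocks, giving {p2,p3} and {p4,p5}.
Stable partition: {p1,p6} | {p2,p3} | {p4,p5} — 3 equivalence classes.
p6 and p3 end up in different blocks, so they are distinguishable. For instance, the string 'ε' is accepted from only p6.

Yes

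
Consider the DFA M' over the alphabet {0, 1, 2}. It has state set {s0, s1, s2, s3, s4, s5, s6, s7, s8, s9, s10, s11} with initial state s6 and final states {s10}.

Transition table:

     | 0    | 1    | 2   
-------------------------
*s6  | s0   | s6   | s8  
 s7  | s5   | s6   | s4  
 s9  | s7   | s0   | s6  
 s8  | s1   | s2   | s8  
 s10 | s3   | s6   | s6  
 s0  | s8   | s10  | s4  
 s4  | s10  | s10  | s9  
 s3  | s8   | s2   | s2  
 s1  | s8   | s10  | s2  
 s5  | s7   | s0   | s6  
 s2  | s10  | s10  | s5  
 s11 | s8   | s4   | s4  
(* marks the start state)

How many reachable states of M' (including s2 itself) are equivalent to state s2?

2

First remove the unreachable states {s11}; 11 states remain.
Start with accepting vs non-accepting: {s10} | {s0,s1,s2,s3,s4,s5,s6,s7,s8,s9}.
On input 0, block {s0,s1,s2,s3,s4,s5,s6,s7,s8,s9} splits into {s0,s1,s3,s5,s6,s7,s8,s9} and {s2,s4}.
Refine {s0,s1,s3,s5,s6,s7,s8,s9} on symbol 1: members go to different blocks, giving {s5,s6,s7,s9} and {s0,s1} and {s3,s8}.
On input 0, block {s5,s6,s7,s9} splits into {s5,s7,s9} and {s6}.
Split {s5,s7,s9} by δ(·,1) → {s5,s9} and {s7}.
On input 0, block {s3,s8} splits into {s3} and {s8}.
No further refinement is possible. Final partition (8 blocks): {s10} | {s5,s9} | {s2,s4} | {s0,s1} | {s3} | {s6} | {s7} | {s8}.
State s2 belongs to the block {s2,s4}, which has 2 states.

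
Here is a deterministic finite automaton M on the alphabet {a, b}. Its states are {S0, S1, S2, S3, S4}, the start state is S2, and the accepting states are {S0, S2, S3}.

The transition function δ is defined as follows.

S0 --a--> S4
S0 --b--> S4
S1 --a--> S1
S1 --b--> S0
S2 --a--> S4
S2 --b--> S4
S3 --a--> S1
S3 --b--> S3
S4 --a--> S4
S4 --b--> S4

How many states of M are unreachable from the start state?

3

No path from S2 leads to S0, S1, S3; the other 2 states are all reachable.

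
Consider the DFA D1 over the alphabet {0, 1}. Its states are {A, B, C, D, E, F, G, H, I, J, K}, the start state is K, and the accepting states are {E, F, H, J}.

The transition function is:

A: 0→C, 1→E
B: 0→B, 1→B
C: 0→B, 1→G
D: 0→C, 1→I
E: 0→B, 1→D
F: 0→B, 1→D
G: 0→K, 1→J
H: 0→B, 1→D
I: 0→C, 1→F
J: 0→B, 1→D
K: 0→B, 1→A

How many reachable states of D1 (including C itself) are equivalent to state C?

2

Reachable states from the start: {A,B,C,D,E,F,G,I,J,K}. Unreachable: {H} — drop them.
Start with accepting vs non-accepting: {E,F,J} | {A,B,C,D,G,I,K}.
Refine {A,B,C,D,G,I,K} on symbol 1: members go to different blocks, giving {B,C,D,K} and {A,G,I}.
Split {B,C,D,K} by δ(·,1) → {C,D,K} and {B}.
On input 0, block {C,D,K} splits into {C,K} and {D}.
No further refinement is possible. Final partition (5 blocks): {E,F,J} | {C,K} | {A,G,I} | {B} | {D}.
State C belongs to the block {C,K}, which has 2 states.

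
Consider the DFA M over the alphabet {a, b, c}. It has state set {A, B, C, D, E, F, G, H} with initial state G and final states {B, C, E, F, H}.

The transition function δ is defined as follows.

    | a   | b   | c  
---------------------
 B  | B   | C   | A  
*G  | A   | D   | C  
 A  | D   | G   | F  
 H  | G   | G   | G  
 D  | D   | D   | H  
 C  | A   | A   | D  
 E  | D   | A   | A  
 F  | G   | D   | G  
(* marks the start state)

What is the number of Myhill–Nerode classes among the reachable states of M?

2

First remove the unreachable states {B,E}; 6 states remain.
P0 = {C,F,H} | {A,D,G}.
The partition is now stable with 2 blocks: {C,F,H} | {A,D,G}.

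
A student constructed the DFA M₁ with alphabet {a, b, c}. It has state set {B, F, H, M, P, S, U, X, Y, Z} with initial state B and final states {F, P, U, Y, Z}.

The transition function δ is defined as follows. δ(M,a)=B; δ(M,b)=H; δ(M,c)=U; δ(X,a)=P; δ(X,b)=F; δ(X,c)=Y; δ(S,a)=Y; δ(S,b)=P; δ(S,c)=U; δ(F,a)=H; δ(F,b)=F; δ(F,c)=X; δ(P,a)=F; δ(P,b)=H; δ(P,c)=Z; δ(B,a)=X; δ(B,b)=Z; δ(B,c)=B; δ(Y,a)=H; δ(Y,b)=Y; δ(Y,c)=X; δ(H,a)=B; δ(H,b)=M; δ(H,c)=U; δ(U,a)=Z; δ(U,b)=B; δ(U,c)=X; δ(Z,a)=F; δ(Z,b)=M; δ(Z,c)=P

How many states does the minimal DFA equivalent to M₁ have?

6

First remove the unreachable states {S}; 9 states remain.
Start with accepting vs non-accepting: {F,P,U,Y,Z} | {B,H,M,X}.
Split {F,P,U,Y,Z} by δ(·,a) → {P,U,Z} and {F,Y}.
On input a, block {P,U,Z} splits into {P,Z} and {U}.
On input a, block {B,H,M,X} splits into {B,H,M} and {X}.
On input a, block {B,H,M} splits into {H,M} and {B}.
No further refinement is possible. Final partition (6 blocks): {P,Z} | {H,M} | {F,Y} | {U} | {X} | {B}.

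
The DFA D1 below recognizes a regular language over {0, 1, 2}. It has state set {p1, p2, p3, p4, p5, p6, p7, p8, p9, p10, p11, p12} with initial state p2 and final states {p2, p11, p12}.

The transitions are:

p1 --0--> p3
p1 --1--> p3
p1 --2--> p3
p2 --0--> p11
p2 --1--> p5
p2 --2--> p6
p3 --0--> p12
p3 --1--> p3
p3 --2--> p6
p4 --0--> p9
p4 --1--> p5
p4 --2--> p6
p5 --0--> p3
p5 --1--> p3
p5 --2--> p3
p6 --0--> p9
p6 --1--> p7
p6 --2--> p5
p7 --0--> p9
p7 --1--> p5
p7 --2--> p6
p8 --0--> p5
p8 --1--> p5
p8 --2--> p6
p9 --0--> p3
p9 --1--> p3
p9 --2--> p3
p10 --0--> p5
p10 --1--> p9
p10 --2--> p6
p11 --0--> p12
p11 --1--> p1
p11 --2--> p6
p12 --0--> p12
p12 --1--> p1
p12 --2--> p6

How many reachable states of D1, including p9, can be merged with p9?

3

First remove the unreachable states {p4,p8,p10}; 9 states remain.
Initial partition by acceptance: {p2,p11,p12} | {p1,p3,p5,p6,p7,p9}.
Refine {p1,p3,p5,p6,p7,p9} on symbol 0: members go to different blocks, giving {p1,p5,p6,p7,p9} and {p3}.
On input 0, block {p1,p5,p6,p7,p9} splits into {p1,p5,p9} and {p6,p7}.
On input 1, block {p6,p7} splits into {p6} and {p7}.
No further refinement is possible. Final partition (5 blocks): {p2,p11,p12} | {p1,p5,p9} | {p3} | {p6} | {p7}.
The equivalence class containing p9 is {p1,p5,p9}, of size 3.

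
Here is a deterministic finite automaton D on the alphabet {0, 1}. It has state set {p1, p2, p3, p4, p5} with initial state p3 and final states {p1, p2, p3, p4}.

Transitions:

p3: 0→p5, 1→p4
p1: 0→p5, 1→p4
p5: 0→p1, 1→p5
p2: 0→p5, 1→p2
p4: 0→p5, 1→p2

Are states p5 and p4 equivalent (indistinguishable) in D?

All states are reachable from the start state.
Initial partition by acceptance: {p1,p2,p3,p4} | {p5}.
The partition is now stable with 2 blocks: {p1,p2,p3,p4} | {p5}.
p5 and p4 end up in different blocks, so they are distinguishable. For instance, the string 'ε' is accepted from only p4.

No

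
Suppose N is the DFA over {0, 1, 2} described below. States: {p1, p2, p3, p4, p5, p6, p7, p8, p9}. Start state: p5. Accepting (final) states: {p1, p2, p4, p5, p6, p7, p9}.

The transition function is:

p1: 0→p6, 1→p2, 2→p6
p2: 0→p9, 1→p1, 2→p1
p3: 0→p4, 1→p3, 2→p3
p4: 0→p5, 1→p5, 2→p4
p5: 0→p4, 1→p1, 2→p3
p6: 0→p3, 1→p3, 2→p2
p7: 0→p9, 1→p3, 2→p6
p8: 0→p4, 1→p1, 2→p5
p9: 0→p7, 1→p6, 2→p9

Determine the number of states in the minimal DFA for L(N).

8

First remove the unreachable states {p8}; 8 states remain.
Start with accepting vs non-accepting: {p1,p2,p4,p5,p6,p7,p9} | {p3}.
Refine {p1,p2,p4,p5,p6,p7,p9} on symbol 0: members go to different blocks, giving {p1,p2,p4,p5,p7,p9} and {p6}.
Split {p1,p2,p4,p5,p7,p9} by δ(·,0) → {p2,p4,p5,p7,p9} and {p1}.
Refine {p2,p4,p5,p7,p9} on symbol 1: members go to different blocks, giving {p2,p5} and {p4} and {p7} and {p9}.
On input 0, block {p2,p5} splits into {p2} and {p5}.
No further refinement is possible. Final partition (8 blocks): {p2} | {p3} | {p6} | {p1} | {p4} | {p7} | {p9} | {p5}.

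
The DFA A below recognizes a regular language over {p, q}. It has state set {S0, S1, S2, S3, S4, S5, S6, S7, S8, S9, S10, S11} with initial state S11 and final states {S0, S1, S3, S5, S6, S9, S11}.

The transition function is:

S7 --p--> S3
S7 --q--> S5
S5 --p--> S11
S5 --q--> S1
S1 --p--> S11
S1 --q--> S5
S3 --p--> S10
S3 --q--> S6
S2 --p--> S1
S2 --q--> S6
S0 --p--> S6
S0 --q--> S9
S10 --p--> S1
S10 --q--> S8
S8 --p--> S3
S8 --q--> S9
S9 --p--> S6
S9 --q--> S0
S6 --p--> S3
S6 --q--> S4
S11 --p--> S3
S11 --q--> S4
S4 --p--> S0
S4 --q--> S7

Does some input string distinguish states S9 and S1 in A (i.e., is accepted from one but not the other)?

First remove the unreachable states {S2}; 11 states remain.
P0 = {S0,S1,S3,S5,S6,S9,S11} | {S4,S7,S8,S10}.
Refine {S0,S1,S3,S5,S6,S9,S11} on symbol p: members go to different blocks, giving {S0,S1,S5,S6,S9,S11} and {S3}.
Refine {S0,S1,S5,S6,S9,S11} on symbol p: members go to different blocks, giving {S0,S1,S5,S9} and {S6,S11}.
Split {S4,S7,S8,S10} by δ(·,p) → {S4,S10} and {S7,S8}.
The partition is now stable with 5 blocks: {S0,S1,S5,S9} | {S4,S10} | {S3} | {S6,S11} | {S7,S8}.
S9 and S1 lie in the same block of the stable partition, so they are equivalent — no string distinguishes them.

No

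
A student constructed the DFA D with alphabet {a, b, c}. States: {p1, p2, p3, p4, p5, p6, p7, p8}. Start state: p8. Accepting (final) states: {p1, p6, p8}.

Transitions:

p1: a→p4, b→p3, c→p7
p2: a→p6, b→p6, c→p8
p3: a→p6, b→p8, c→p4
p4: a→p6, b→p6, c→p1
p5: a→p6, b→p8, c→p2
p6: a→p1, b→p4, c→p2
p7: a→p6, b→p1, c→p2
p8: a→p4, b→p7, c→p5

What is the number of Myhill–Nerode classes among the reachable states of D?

4

P0 = {p1,p6,p8} | {p2,p3,p4,p5,p7}.
Refine {p1,p6,p8} on symbol a: members go to different blocks, giving {p1,p8} and {p6}.
On input b, block {p2,p3,p4,p5,p7} splits into {p3,p5,p7} and {p2,p4}.
Stable partition: {p1,p8} | {p3,p5,p7} | {p6} | {p2,p4} — 4 equivalence classes.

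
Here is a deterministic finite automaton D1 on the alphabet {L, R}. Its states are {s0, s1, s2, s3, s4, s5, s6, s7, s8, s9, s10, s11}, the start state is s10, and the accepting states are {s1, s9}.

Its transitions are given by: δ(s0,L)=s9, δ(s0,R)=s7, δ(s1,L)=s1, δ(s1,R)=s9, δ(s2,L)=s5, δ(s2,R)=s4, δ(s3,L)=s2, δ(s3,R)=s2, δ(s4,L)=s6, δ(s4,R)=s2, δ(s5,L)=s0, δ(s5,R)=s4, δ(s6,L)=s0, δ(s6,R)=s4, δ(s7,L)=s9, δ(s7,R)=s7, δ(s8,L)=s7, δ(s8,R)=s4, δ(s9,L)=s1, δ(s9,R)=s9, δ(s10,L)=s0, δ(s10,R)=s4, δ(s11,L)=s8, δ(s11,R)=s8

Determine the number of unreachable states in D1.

3

No path from s10 leads to s3, s8, s11; the other 9 states are all reachable.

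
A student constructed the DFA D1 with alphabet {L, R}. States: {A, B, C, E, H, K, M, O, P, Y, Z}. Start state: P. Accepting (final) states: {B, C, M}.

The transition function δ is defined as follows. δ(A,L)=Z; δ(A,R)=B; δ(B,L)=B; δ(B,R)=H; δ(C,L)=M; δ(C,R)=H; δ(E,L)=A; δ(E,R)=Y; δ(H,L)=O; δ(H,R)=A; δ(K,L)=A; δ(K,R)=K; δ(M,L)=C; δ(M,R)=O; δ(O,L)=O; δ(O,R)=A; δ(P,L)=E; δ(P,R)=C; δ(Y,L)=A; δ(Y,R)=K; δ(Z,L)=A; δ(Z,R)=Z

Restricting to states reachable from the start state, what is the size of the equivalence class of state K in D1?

4

Start with accepting vs non-accepting: {B,C,M} | {A,E,H,K,O,P,Y,Z}.
Refine {A,E,H,K,O,P,Y,Z} on symbol R: members go to different blocks, giving {E,H,K,O,Y,Z} and {A,P}.
Split {E,H,K,O,Y,Z} by δ(·,L) → {E,K,Y,Z} and {H,O}.
No further refinement is possible. Final partition (4 blocks): {B,C,M} | {E,K,Y,Z} | {A,P} | {H,O}.
State K belongs to the block {E,K,Y,Z}, which has 4 states.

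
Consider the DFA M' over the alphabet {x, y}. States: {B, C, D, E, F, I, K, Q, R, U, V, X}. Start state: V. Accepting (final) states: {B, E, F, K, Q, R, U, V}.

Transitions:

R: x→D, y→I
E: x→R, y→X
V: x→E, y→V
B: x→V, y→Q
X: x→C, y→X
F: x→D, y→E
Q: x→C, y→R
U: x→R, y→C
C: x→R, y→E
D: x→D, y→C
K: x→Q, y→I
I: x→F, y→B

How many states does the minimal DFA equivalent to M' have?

First remove the unreachable states {K,U}; 10 states remain.
Start with accepting vs non-accepting: {B,E,F,Q,R,V} | {C,D,I,X}.
Refine {B,E,F,Q,R,V} on symbol x: members go to different blocks, giving {F,Q,R} and {B,E,V}.
On input y, block {F,Q,R} splits into {R} and {Q} and {F}.
On input x, block {C,D,I,X} splits into {D,X} and {C} and {I}.
Split {D,X} by δ(·,x) → {X} and {D}.
Refine {B,E,V} on symbol x: members go to different blocks, giving {B,V} and {E}.
Refine {B,V} on symbol x: members go to different blocks, giving {V} and {B}.
No further refinement is possible. Final partition (10 blocks): {R} | {X} | {V} | {Q} | {F} | {C} | {I} | {D} | {E} | {B}.

10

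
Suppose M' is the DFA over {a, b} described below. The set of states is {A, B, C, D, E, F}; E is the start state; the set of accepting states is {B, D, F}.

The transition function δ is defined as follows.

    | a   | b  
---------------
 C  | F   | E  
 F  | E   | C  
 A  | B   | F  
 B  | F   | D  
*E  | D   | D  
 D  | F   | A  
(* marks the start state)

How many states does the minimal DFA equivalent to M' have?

6

Every state is reachable, so we keep all 6.
Start with accepting vs non-accepting: {B,D,F} | {A,C,E}.
Split {B,D,F} by δ(·,a) → {B,D} and {F}.
On input b, block {B,D} splits into {B} and {D}.
Refine {A,C,E} on symbol a: members go to different blocks, giving {A} and {C} and {E}.
The partition is now stable with 6 blocks: {B} | {A} | {F} | {D} | {C} | {E}.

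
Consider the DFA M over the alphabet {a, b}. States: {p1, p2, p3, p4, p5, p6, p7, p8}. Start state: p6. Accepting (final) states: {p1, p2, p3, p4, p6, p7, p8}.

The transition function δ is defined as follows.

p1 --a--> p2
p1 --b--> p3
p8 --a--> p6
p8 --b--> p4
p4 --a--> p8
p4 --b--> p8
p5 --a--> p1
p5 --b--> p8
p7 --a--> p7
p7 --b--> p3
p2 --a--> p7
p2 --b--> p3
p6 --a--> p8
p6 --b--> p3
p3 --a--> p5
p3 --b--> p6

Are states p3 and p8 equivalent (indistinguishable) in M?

Every state is reachable, so we keep all 8.
Start with accepting vs non-accepting: {p1,p2,p3,p4,p6,p7,p8} | {p5}.
Refine {p1,p2,p3,p4,p6,p7,p8} on symbol a: members go to different blocks, giving {p1,p2,p4,p6,p7,p8} and {p3}.
On input b, block {p1,p2,p4,p6,p7,p8} splits into {p1,p2,p6,p7} and {p4,p8}.
Refine {p1,p2,p6,p7} on symbol a: members go to different blocks, giving {p1,p2,p7} and {p6}.
On input a, block {p4,p8} splits into {p4} and {p8}.
Stable partition: {p1,p2,p7} | {p5} | {p3} | {p4} | {p6} | {p8} — 6 equivalence classes.
p3 and p8 end up in different blocks, so they are distinguishable. For instance, the string 'a' is accepted from only p8.

No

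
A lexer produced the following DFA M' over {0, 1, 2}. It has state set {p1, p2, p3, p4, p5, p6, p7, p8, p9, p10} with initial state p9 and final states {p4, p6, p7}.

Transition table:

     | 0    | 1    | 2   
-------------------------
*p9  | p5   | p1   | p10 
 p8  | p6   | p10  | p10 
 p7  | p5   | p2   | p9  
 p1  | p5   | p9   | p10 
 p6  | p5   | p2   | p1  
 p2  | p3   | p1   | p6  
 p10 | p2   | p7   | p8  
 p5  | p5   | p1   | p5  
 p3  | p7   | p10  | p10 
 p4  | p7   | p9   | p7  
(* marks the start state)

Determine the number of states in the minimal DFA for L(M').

First remove the unreachable states {p4}; 9 states remain.
Start with accepting vs non-accepting: {p6,p7} | {p1,p2,p3,p5,p8,p9,p10}.
Split {p1,p2,p3,p5,p8,p9,p10} by δ(·,0) → {p1,p2,p5,p9,p10} and {p3,p8}.
Split {p1,p2,p5,p9,p10} by δ(·,0) → {p1,p5,p9,p10} and {p2}.
Split {p1,p5,p9,p10} by δ(·,0) → {p1,p5,p9} and {p10}.
On input 2, block {p1,p5,p9} splits into {p1,p9} and {p5}.
The partition is now stable with 6 blocks: {p6,p7} | {p1,p9} | {p3,p8} | {p2} | {p10} | {p5}.

6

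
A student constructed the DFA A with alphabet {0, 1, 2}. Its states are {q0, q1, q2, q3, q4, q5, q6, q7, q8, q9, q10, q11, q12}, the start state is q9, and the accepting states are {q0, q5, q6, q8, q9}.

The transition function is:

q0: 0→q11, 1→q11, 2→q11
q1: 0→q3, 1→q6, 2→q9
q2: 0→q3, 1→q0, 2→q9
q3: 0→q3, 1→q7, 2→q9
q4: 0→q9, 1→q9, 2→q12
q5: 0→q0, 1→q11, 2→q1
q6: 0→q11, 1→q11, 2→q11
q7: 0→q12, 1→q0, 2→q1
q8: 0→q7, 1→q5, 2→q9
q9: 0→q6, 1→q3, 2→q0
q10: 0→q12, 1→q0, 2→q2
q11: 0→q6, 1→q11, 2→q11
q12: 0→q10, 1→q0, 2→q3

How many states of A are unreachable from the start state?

No path from q9 leads to q4, q5, q8; the other 10 states are all reachable.

3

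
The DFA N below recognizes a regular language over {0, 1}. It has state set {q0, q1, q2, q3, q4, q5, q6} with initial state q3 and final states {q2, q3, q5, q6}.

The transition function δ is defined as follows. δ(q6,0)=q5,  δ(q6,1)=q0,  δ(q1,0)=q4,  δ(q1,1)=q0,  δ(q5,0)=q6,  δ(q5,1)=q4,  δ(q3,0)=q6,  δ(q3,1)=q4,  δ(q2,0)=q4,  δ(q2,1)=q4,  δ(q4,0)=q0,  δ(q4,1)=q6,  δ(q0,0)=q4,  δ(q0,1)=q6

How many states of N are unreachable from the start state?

2

No path from q3 leads to q1, q2; the other 5 states are all reachable.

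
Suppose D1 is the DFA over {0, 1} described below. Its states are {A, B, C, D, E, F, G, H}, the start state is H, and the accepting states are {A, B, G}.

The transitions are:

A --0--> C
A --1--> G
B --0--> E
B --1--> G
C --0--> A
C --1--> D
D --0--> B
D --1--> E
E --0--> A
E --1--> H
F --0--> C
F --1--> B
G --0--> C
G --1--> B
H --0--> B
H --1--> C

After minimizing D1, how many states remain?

2

States {F} cannot be reached from the start state, so discard them.
P0 = {A,B,G} | {C,D,E,H}.
No further refinement is possible. Final partition (2 blocks): {A,B,G} | {C,D,E,H}.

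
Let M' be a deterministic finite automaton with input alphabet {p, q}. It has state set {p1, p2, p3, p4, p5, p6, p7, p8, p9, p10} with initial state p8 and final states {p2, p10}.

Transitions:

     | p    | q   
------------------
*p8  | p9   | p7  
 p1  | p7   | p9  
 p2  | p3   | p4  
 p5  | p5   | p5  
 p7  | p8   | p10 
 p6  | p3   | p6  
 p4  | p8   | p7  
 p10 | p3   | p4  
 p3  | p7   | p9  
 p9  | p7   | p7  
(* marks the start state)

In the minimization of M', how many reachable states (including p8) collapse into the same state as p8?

Reachable states from the start: {p3,p4,p7,p8,p9,p10}. Unreachable: {p1,p2,p5,p6} — drop them.
P0 = {p10} | {p3,p4,p7,p8,p9}.
Split {p3,p4,p7,p8,p9} by δ(·,q) → {p3,p4,p8,p9} and {p7}.
On input p, block {p3,p4,p8,p9} splits into {p3,p9} and {p4,p8}.
On input q, block {p3,p9} splits into {p3} and {p9}.
Refine {p4,p8} on symbol p: members go to different blocks, giving {p4} and {p8}.
No further refinement is possible. Final partition (6 blocks): {p10} | {p3} | {p7} | {p4} | {p9} | {p8}.
The equivalence class containing p8 is {p8}, of size 1.

1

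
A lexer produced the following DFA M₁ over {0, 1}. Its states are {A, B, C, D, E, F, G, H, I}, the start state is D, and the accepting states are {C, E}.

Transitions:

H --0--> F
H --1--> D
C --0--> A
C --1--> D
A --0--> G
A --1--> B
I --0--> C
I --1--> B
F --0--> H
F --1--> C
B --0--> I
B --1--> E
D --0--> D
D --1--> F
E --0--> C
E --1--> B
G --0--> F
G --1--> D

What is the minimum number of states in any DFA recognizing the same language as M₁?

P0 = {C,E} | {A,B,D,F,G,H,I}.
Refine {C,E} on symbol 0: members go to different blocks, giving {C} and {E}.
Split {A,B,D,F,G,H,I} by δ(·,0) → {A,B,D,F,G,H} and {I}.
Split {A,B,D,F,G,H} by δ(·,0) → {A,D,F,G,H} and {B}.
Split {A,D,F,G,H} by δ(·,1) → {D,G,H} and {A} and {F}.
On input 0, block {D,G,H} splits into {G,H} and {D}.
No further refinement is possible. Final partition (8 blocks): {C} | {G,H} | {E} | {I} | {B} | {A} | {F} | {D}.

8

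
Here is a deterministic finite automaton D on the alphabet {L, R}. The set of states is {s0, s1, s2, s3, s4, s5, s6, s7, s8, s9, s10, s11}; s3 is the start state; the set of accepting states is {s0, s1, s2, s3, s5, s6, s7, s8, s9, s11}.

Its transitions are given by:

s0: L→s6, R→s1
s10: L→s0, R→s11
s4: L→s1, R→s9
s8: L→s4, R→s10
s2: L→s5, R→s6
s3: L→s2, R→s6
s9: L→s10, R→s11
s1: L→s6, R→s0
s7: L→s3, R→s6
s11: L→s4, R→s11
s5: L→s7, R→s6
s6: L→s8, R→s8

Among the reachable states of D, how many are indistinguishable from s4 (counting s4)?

2

Every state is reachable, so we keep all 12.
Initial partition by acceptance: {s0,s1,s2,s3,s5,s6,s7,s8,s9,s11} | {s4,s10}.
Refine {s0,s1,s2,s3,s5,s6,s7,s8,s9,s11} on symbol L: members go to different blocks, giving {s0,s1,s2,s3,s5,s6,s7} and {s8,s9,s11}.
Split {s0,s1,s2,s3,s5,s6,s7} by δ(·,L) → {s0,s1,s2,s3,s5,s7} and {s6}.
Split {s0,s1,s2,s3,s5,s7} by δ(·,L) → {s2,s3,s5,s7} and {s0,s1}.
Refine {s8,s9,s11} on symbol R: members go to different blocks, giving {s9,s11} and {s8}.
Stable partition: {s2,s3,s5,s7} | {s4,s10} | {s9,s11} | {s6} | {s0,s1} | {s8} — 6 equivalence classes.
The equivalence class containing s4 is {s4,s10}, of size 2.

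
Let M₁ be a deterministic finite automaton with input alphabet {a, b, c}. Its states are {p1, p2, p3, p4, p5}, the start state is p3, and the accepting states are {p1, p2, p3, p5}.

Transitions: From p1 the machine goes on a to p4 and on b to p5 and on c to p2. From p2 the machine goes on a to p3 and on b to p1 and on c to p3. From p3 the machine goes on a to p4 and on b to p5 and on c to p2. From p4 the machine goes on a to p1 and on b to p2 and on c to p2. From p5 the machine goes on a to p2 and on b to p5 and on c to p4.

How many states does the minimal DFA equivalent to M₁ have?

4

All states are reachable from the start state.
Initial partition by acceptance: {p1,p2,p3,p5} | {p4}.
Refine {p1,p2,p3,p5} on symbol a: members go to different blocks, giving {p1,p3} and {p2,p5}.
On input a, block {p2,p5} splits into {p2} and {p5}.
The partition is now stable with 4 blocks: {p1,p3} | {p4} | {p2} | {p5}.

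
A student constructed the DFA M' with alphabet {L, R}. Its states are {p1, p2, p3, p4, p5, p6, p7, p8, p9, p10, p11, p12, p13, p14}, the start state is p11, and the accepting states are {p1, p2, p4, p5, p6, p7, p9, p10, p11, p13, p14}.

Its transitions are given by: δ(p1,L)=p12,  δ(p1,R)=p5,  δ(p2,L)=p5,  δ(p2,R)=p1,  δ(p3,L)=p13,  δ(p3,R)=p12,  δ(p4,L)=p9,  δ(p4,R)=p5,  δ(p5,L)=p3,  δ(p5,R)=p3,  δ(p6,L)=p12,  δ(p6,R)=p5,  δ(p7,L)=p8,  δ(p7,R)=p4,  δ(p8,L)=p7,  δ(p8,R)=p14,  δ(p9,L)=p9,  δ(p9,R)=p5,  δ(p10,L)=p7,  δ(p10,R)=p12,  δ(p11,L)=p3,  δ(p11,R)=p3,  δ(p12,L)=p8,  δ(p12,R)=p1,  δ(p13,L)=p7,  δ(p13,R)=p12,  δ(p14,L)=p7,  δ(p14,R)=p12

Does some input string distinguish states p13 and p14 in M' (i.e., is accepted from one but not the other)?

First remove the unreachable states {p2,p6,p10}; 11 states remain.
Start with accepting vs non-accepting: {p1,p4,p5,p7,p9,p11,p13,p14} | {p3,p8,p12}.
Refine {p1,p4,p5,p7,p9,p11,p13,p14} on symbol L: members go to different blocks, giving {p1,p5,p7,p11} and {p4,p9,p13,p14}.
Split {p1,p5,p7,p11} by δ(·,R) → {p5,p11} and {p1} and {p7}.
On input L, block {p3,p8,p12} splits into {p3} and {p8} and {p12}.
On input L, block {p4,p9,p13,p14} splits into {p4,p9} and {p13,p14}.
Stable partition: {p5,p11} | {p3} | {p4,p9} | {p1} | {p7} | {p8} | {p12} | {p13,p14} — 8 equivalence classes.
p13 and p14 lie in the same block of the stable partition, so they are equivalent — no string distinguishes them.

No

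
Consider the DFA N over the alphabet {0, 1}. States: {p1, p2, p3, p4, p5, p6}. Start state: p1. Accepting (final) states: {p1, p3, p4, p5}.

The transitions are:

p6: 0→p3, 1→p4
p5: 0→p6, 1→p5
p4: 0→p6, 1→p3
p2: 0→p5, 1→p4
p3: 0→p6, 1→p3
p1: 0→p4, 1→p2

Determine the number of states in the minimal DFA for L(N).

Initial partition by acceptance: {p1,p3,p4,p5} | {p2,p6}.
Refine {p1,p3,p4,p5} on symbol 0: members go to different blocks, giving {p3,p4,p5} and {p1}.
The partition is now stable with 3 blocks: {p3,p4,p5} | {p2,p6} | {p1}.

3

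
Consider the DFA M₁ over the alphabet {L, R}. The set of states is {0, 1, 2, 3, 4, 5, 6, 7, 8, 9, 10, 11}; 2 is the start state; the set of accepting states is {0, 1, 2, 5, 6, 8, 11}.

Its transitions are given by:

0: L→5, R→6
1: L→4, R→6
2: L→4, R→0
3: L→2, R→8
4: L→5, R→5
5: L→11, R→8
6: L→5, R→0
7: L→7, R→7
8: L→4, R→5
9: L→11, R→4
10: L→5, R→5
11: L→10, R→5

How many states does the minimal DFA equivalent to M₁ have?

States {1,3,7,9} cannot be reached from the start state, so discard them.
P0 = {0,2,5,6,8,11} | {4,10}.
Split {0,2,5,6,8,11} by δ(·,L) → {0,5,6} and {2,8,11}.
Refine {0,5,6} on symbol L: members go to different blocks, giving {0,6} and {5}.
On input R, block {2,8,11} splits into {8,11} and {2}.
No further refinement is possible. Final partition (5 blocks): {0,6} | {4,10} | {8,11} | {5} | {2}.

5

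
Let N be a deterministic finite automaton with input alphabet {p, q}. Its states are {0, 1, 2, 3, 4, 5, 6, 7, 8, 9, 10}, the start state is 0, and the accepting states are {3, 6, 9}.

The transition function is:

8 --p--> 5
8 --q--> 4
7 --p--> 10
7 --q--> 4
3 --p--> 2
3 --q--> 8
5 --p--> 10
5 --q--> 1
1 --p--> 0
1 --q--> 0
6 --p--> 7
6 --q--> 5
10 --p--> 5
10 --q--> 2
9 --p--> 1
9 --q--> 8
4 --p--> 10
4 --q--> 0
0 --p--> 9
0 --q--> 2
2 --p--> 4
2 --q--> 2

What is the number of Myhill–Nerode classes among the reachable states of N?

States {3,6,7} cannot be reached from the start state, so discard them.
Start with accepting vs non-accepting: {9} | {0,1,2,4,5,8,10}.
Refine {0,1,2,4,5,8,10} on symbol p: members go to different blocks, giving {1,2,4,5,8,10} and {0}.
On input p, block {1,2,4,5,8,10} splits into {2,4,5,8,10} and {1}.
On input q, block {2,4,5,8,10} splits into {2,8,10} and {4} and {5}.
Split {2,8,10} by δ(·,p) → {8,10} and {2}.
On input q, block {8,10} splits into {8} and {10}.
Stable partition: {9} | {8} | {0} | {1} | {4} | {5} | {2} | {10} — 8 equivalence classes.

8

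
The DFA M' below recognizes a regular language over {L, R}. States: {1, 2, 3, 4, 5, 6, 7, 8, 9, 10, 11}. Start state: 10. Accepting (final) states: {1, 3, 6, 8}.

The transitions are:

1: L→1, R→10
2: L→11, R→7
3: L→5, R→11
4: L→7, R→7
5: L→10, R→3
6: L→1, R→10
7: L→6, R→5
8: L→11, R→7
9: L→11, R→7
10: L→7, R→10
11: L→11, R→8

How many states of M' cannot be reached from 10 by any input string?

3

BFS from 10 reaches {1, 3, 5, 6, 7, 8, 10, 11}; the 3 state(s) 2, 4, 9 are never visited.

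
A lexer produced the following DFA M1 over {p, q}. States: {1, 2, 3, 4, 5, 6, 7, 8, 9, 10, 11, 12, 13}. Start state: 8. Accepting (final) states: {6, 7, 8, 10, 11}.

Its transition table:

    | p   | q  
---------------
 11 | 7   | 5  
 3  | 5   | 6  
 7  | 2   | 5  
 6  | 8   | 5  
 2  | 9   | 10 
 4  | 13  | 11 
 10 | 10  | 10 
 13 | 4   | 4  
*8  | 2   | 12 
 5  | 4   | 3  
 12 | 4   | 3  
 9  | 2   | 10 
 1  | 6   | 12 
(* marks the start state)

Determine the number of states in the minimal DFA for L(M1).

Reachable states from the start: {2,3,4,5,6,7,8,9,10,11,12,13}. Unreachable: {1} — drop them.
P0 = {6,7,8,10,11} | {2,3,4,5,9,12,13}.
Refine {6,7,8,10,11} on symbol p: members go to different blocks, giving {6,10,11} and {7,8}.
On input p, block {6,10,11} splits into {6,11} and {10}.
Refine {2,3,4,5,9,12,13} on symbol q: members go to different blocks, giving {5,12,13} and {2,9} and {3,4}.
The partition is now stable with 6 blocks: {6,11} | {5,12,13} | {7,8} | {10} | {2,9} | {3,4}.

6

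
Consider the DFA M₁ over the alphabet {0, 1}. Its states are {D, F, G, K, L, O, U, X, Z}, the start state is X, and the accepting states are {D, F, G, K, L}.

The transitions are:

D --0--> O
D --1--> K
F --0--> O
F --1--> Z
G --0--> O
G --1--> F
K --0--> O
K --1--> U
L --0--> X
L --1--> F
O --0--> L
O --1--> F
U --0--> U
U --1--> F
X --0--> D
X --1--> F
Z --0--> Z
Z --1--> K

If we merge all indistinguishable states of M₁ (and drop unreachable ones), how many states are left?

Reachable states from the start: {D,F,K,L,O,U,X,Z}. Unreachable: {G} — drop them.
P0 = {D,F,K,L} | {O,U,X,Z}.
Refine {D,F,K,L} on symbol 1: members go to different blocks, giving {F,K} and {D,L}.
Refine {O,U,X,Z} on symbol 0: members go to different blocks, giving {O,X} and {U,Z}.
No further refinement is possible. Final partition (4 blocks): {F,K} | {O,X} | {D,L} | {U,Z}.

4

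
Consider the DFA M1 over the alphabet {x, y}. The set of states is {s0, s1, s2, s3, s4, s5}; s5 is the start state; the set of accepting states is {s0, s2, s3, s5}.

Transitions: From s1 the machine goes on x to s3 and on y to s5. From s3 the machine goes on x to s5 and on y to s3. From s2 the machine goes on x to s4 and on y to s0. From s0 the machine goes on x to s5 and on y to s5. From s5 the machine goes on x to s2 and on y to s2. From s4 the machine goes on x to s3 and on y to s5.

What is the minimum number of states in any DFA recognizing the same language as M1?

Reachable states from the start: {s0,s2,s3,s4,s5}. Unreachable: {s1} — drop them.
Initial partition by acceptance: {s0,s2,s3,s5} | {s4}.
Split {s0,s2,s3,s5} by δ(·,x) → {s0,s3,s5} and {s2}.
On input x, block {s0,s3,s5} splits into {s0,s3} and {s5}.
Refine {s0,s3} on symbol y: members go to different blocks, giving {s0} and {s3}.
No further refinement is possible. Final partition (5 blocks): {s0} | {s4} | {s2} | {s5} | {s3}.

5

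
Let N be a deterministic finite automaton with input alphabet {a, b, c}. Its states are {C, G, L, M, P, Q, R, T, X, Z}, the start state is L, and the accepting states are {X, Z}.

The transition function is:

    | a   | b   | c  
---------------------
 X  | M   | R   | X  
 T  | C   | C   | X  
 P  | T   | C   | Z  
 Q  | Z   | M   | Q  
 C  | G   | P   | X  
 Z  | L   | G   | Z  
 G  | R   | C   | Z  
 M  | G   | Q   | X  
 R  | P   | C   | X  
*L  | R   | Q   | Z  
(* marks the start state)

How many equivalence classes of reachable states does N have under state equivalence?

Start with accepting vs non-accepting: {X,Z} | {C,G,L,M,P,Q,R,T}.
On input a, block {C,G,L,M,P,Q,R,T} splits into {C,G,L,M,P,R,T} and {Q}.
Split {C,G,L,M,P,R,T} by δ(·,b) → {C,G,P,R,T} and {L,M}.
Stable partition: {X,Z} | {C,G,P,R,T} | {Q} | {L,M} — 4 equivalence classes.

4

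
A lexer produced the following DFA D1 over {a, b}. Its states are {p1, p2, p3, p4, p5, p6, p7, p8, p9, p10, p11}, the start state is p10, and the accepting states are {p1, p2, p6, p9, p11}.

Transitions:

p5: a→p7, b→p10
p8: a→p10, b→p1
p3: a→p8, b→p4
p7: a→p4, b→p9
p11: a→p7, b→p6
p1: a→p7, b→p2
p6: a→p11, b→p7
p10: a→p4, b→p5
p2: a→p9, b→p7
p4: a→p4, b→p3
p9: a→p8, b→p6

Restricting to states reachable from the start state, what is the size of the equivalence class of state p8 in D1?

Initial partition by acceptance: {p1,p2,p6,p9,p11} | {p3,p4,p5,p7,p8,p10}.
On input a, block {p1,p2,p6,p9,p11} splits into {p1,p9,p11} and {p2,p6}.
Split {p3,p4,p5,p7,p8,p10} by δ(·,b) → {p3,p4,p5,p10} and {p7,p8}.
Split {p3,p4,p5,p10} by δ(·,a) → {p3,p5} and {p4,p10}.
Stable partition: {p1,p9,p11} | {p3,p5} | {p2,p6} | {p7,p8} | {p4,p10} — 5 equivalence classes.
State p8 belongs to the block {p7,p8}, which has 2 states.

2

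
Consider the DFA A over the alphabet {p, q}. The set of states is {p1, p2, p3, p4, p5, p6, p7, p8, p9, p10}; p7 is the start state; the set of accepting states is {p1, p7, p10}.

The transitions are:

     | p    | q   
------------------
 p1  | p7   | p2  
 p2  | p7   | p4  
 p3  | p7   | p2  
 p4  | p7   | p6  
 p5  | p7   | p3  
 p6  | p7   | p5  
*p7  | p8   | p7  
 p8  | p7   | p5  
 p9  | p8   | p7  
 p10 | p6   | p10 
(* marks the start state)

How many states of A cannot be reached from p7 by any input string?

3

No path from p7 leads to p1, p9, p10; the other 7 states are all reachable.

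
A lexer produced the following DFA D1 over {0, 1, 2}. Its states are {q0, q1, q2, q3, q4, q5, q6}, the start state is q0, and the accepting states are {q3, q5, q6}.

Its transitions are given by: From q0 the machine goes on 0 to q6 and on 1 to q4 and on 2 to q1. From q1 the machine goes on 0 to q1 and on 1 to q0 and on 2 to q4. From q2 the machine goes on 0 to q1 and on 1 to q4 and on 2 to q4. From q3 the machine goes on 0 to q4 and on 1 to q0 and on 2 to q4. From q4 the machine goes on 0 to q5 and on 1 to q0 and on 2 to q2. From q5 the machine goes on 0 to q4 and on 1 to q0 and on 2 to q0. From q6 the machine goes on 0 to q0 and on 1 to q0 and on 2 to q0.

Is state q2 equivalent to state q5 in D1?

No

First remove the unreachable states {q3}; 6 states remain.
Initial partition by acceptance: {q5,q6} | {q0,q1,q2,q4}.
On input 0, block {q0,q1,q2,q4} splits into {q0,q4} and {q1,q2}.
The partition is now stable with 3 blocks: {q5,q6} | {q0,q4} | {q1,q2}.
q2 and q5 end up in different blocks, so they are distinguishable. For instance, the string 'ε' is accepted from only q5.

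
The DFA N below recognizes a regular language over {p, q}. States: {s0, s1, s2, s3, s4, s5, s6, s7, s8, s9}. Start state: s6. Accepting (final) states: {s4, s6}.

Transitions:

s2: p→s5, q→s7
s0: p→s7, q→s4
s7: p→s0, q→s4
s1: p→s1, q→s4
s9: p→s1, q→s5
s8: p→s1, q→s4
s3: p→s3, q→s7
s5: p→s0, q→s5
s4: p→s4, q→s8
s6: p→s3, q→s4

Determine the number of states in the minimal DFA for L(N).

Reachable states from the start: {s0,s1,s3,s4,s6,s7,s8}. Unreachable: {s2,s5,s9} — drop them.
P0 = {s4,s6} | {s0,s1,s3,s7,s8}.
On input p, block {s4,s6} splits into {s4} and {s6}.
Refine {s0,s1,s3,s7,s8} on symbol q: members go to different blocks, giving {s0,s1,s7,s8} and {s3}.
Stable partition: {s4} | {s0,s1,s7,s8} | {s6} | {s3} — 4 equivalence classes.

4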